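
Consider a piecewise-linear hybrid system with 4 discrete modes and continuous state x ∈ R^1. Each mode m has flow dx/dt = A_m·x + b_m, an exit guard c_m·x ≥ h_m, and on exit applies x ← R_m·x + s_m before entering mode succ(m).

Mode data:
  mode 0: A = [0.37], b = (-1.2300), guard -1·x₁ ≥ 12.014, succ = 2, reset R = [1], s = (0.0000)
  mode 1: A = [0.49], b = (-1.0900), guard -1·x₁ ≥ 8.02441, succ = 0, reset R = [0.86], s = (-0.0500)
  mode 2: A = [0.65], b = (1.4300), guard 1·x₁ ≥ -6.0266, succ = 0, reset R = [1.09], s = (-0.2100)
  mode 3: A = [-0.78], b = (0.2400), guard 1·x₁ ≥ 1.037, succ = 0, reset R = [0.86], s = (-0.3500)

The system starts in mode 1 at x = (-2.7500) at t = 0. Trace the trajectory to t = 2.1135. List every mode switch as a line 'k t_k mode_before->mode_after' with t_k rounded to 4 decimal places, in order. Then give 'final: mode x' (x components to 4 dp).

1 1.4752 1->0
final: 0 -9.6882

Mode 1: guard c·x = 8.0244 hit at Δt = 1.4752 (t = 1.4752), x⁻ = (-8.0244) → reset → x⁺ = (-6.9510), jump to mode 0
Mode 0: flow for 0.6383 to horizon, guard not reached → x = (-9.6882)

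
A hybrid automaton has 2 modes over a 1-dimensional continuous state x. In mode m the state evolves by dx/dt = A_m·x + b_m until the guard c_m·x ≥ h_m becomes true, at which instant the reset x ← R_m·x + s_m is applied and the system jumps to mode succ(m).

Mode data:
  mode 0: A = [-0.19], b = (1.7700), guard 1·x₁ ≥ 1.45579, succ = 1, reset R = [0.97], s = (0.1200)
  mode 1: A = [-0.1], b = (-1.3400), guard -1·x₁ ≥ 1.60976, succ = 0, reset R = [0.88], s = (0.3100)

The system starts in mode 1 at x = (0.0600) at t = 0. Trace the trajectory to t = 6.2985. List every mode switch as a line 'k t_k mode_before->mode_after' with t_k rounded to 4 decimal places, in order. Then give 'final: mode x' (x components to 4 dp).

Mode 1: guard c·x = 1.6098 hit at Δt = 1.3245 (t = 1.3245), x⁻ = (-1.6098) → reset → x⁺ = (-1.1066), jump to mode 0
Mode 0: guard c·x = 1.4558 hit at Δt = 1.4851 (t = 2.8096), x⁻ = (1.4558) → reset → x⁺ = (1.5321), jump to mode 1
Mode 1: guard c·x = 1.6098 hit at Δt = 2.3624 (t = 5.1720), x⁻ = (-1.6098) → reset → x⁺ = (-1.1066), jump to mode 0
Mode 0: flow for 1.1265 to horizon, guard not reached → x = (0.9016)

1 1.3245 1->0
2 2.8096 0->1
3 5.1720 1->0
final: 0 0.9016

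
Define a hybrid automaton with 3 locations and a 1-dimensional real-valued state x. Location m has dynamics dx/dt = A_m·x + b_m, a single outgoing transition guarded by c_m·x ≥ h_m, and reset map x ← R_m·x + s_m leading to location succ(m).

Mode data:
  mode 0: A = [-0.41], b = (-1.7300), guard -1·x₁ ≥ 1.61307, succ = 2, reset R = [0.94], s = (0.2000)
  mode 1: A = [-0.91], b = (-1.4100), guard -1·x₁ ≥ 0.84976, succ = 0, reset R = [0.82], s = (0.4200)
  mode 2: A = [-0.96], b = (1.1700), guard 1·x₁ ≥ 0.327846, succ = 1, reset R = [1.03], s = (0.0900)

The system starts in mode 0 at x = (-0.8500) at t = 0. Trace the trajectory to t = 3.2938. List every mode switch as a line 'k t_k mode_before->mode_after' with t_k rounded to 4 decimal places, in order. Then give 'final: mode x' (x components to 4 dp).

1 0.6263 0->2
2 1.7156 2->1
3 2.8571 1->0
final: 0 -0.9232

Mode 0: guard c·x = 1.6131 hit at Δt = 0.6263 (t = 0.6263), x⁻ = (-1.6131) → reset → x⁺ = (-1.3163), jump to mode 2
Mode 2: guard c·x = 0.3278 hit at Δt = 1.0893 (t = 1.7156), x⁻ = (0.3278) → reset → x⁺ = (0.4277), jump to mode 1
Mode 1: guard c·x = 0.8498 hit at Δt = 1.1415 (t = 2.8571), x⁻ = (-0.8498) → reset → x⁺ = (-0.2768), jump to mode 0
Mode 0: flow for 0.4367 to horizon, guard not reached → x = (-0.9232)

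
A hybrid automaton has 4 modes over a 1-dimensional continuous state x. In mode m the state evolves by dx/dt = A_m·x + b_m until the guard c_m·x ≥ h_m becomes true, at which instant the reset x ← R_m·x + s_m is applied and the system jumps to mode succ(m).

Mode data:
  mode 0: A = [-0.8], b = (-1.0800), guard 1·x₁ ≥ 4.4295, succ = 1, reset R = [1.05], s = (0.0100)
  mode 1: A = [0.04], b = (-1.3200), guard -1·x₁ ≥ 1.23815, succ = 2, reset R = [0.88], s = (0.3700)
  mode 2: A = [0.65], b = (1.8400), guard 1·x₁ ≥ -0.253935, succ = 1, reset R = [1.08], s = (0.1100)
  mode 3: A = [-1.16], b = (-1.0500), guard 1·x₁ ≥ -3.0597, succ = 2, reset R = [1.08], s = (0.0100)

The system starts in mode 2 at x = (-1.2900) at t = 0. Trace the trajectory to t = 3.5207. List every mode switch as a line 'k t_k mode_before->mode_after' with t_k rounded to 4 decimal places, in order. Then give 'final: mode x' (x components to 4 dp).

Mode 2: guard c·x = -0.2539 hit at Δt = 0.7912 (t = 0.7912), x⁻ = (-0.2539) → reset → x⁺ = (-0.1642), jump to mode 1
Mode 1: guard c·x = 1.2382 hit at Δt = 0.7967 (t = 1.5879), x⁻ = (-1.2382) → reset → x⁺ = (-0.7196), jump to mode 2
Mode 2: guard c·x = -0.2539 hit at Δt = 0.3066 (t = 1.8945), x⁻ = (-0.2539) → reset → x⁺ = (-0.1642), jump to mode 1
Mode 1: guard c·x = 1.2382 hit at Δt = 0.7967 (t = 2.6912), x⁻ = (-1.2382) → reset → x⁺ = (-0.7196), jump to mode 2
Mode 2: guard c·x = -0.2539 hit at Δt = 0.3066 (t = 2.9979), x⁻ = (-0.2539) → reset → x⁺ = (-0.1642), jump to mode 1
Mode 1: flow for 0.5228 to horizon, guard not reached → x = (-0.8651)

1 0.7912 2->1
2 1.5879 1->2
3 1.8945 2->1
4 2.6912 1->2
5 2.9979 2->1
final: 1 -0.8651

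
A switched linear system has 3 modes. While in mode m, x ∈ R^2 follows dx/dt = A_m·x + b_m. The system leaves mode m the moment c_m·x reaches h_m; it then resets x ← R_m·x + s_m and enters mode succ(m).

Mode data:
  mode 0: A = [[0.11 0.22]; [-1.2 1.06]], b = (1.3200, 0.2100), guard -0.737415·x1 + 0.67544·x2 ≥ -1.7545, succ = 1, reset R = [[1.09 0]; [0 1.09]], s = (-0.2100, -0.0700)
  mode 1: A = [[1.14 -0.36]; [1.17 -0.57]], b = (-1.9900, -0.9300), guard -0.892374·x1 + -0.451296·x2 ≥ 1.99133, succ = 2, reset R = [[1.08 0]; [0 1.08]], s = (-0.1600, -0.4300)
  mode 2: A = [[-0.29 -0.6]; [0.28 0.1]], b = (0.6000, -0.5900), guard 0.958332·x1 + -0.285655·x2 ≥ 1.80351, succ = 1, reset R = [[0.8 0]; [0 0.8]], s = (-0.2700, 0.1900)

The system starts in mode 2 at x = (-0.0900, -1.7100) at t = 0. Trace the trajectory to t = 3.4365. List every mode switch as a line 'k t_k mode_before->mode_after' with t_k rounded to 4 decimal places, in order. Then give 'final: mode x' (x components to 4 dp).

1 0.8066 2->1
2 2.1195 1->2
3 3.1204 2->1
final: 1 0.1882 -2.2532

Mode 2: guard c·x = 1.8035 hit at Δt = 0.8066 (t = 0.8066), x⁻ = (1.2211, -2.2171) → reset → x⁺ = (0.7068, -1.5837), jump to mode 1
Mode 1: guard c·x = 1.9913 hit at Δt = 1.3129 (t = 2.1195), x⁻ = (-1.3143, -1.8137) → reset → x⁺ = (-1.5794, -2.3888), jump to mode 2
Mode 2: guard c·x = 1.8035 hit at Δt = 1.0010 (t = 3.1204), x⁻ = (0.8781, -3.3677) → reset → x⁺ = (0.4325, -2.5042), jump to mode 1
Mode 1: flow for 0.3161 to horizon, guard not reached → x = (0.1882, -2.2532)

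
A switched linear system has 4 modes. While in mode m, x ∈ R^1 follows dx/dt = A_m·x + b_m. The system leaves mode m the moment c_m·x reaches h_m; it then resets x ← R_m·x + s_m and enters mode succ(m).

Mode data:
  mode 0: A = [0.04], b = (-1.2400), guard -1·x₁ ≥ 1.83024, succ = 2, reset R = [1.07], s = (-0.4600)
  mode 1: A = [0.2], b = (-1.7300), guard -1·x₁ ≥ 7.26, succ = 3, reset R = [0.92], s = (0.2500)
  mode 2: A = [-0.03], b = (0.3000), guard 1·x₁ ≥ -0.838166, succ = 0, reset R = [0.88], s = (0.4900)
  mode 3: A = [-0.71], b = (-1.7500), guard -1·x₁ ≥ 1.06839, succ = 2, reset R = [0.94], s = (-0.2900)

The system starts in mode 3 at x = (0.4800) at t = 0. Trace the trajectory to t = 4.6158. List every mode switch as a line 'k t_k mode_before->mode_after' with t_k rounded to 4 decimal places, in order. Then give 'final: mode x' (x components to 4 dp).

1 1.0509 3->2
2 2.4250 2->0
3 3.6602 0->2
final: 2 -2.0674

Mode 3: guard c·x = 1.0684 hit at Δt = 1.0509 (t = 1.0509), x⁻ = (-1.0684) → reset → x⁺ = (-1.2943), jump to mode 2
Mode 2: guard c·x = -0.8382 hit at Δt = 1.3741 (t = 2.4250), x⁻ = (-0.8382) → reset → x⁺ = (-0.2476), jump to mode 0
Mode 0: guard c·x = 1.8302 hit at Δt = 1.2352 (t = 3.6602), x⁻ = (-1.8302) → reset → x⁺ = (-2.4184), jump to mode 2
Mode 2: flow for 0.9556 to horizon, guard not reached → x = (-2.0674)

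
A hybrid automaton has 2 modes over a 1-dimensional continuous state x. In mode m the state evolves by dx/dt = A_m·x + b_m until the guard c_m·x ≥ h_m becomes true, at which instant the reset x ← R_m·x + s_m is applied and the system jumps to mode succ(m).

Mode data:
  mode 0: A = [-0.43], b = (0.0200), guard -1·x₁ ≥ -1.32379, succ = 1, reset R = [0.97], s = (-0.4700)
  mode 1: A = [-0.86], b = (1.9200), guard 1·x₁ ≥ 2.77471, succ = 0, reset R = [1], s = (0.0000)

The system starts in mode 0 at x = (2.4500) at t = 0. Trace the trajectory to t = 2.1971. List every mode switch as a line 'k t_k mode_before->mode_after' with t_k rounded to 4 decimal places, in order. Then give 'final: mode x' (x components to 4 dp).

1 1.4702 0->1
final: 1 1.4734

Mode 0: guard c·x = -1.3238 hit at Δt = 1.4702 (t = 1.4702), x⁻ = (1.3238) → reset → x⁺ = (0.8141), jump to mode 1
Mode 1: flow for 0.7269 to horizon, guard not reached → x = (1.4734)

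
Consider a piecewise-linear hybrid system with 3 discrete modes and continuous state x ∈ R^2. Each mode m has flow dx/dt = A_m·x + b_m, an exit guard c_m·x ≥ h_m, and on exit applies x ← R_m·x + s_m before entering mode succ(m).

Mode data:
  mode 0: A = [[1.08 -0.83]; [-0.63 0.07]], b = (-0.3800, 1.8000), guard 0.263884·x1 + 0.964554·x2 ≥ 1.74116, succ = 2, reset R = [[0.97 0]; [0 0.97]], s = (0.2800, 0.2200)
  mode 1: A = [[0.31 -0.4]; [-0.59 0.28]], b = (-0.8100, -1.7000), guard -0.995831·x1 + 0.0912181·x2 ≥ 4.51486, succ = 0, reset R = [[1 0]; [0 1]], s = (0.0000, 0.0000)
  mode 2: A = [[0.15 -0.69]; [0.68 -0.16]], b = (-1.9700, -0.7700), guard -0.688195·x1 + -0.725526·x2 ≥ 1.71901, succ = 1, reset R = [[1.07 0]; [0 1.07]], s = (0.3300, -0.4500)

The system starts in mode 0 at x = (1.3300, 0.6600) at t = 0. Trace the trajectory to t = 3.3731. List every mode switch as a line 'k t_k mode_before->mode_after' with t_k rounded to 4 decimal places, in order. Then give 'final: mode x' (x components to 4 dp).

Mode 0: guard c·x = 1.7412 hit at Δt = 0.7535 (t = 0.7535), x⁻ = (1.6201, 1.3619) → reset → x⁺ = (1.8515, 1.5411), jump to mode 2
Mode 2: guard c·x = 1.7190 hit at Δt = 1.5314 (t = 2.2849), x⁻ = (-2.2947, -0.1927) → reset → x⁺ = (-2.1253, -0.6562), jump to mode 1
Mode 1: flow for 1.0882 to horizon, guard not reached → x = (-3.5762, -0.9623)

1 0.7535 0->2
2 2.2849 2->1
final: 1 -3.5762 -0.9623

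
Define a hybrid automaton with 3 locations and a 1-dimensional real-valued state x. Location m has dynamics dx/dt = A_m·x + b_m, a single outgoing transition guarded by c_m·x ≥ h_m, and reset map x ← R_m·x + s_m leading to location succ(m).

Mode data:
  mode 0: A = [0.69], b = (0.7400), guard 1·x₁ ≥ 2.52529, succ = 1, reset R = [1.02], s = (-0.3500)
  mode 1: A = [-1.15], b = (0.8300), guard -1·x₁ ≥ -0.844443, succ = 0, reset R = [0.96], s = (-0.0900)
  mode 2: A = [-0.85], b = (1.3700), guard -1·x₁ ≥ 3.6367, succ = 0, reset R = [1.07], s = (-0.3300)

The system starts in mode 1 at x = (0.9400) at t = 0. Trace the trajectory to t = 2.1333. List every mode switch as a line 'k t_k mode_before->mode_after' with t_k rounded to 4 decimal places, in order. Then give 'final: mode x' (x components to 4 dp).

1 0.5008 1->0
2 1.5100 0->1
final: 1 1.4562

Mode 1: guard c·x = -0.8444 hit at Δt = 0.5008 (t = 0.5008), x⁻ = (0.8444) → reset → x⁺ = (0.7207), jump to mode 0
Mode 0: guard c·x = 2.5253 hit at Δt = 1.0092 (t = 1.5100), x⁻ = (2.5253) → reset → x⁺ = (2.2258), jump to mode 1
Mode 1: flow for 0.6233 to horizon, guard not reached → x = (1.4562)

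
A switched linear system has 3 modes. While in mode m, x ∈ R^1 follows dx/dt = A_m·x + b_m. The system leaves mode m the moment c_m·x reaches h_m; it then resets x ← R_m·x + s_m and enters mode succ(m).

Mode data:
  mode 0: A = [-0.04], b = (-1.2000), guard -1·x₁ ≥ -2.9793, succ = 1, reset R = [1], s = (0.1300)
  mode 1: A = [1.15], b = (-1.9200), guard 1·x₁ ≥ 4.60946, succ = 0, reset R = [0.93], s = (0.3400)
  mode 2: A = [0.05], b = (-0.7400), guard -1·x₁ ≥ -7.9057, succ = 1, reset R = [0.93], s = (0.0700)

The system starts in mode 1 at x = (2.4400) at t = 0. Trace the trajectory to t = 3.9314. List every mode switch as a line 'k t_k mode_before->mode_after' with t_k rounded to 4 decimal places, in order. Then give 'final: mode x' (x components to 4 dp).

Mode 1: guard c·x = 4.6095 hit at Δt = 1.1645 (t = 1.1645), x⁻ = (4.6095) → reset → x⁺ = (4.6268), jump to mode 0
Mode 0: guard c·x = -2.9793 hit at Δt = 1.2187 (t = 2.3832), x⁻ = (2.9793) → reset → x⁺ = (3.1093), jump to mode 1
Mode 1: guard c·x = 4.6095 hit at Δt = 0.6208 (t = 3.0040), x⁻ = (4.6095) → reset → x⁺ = (4.6268), jump to mode 0
Mode 0: flow for 0.9274 to horizon, guard not reached → x = (3.3658)

1 1.1645 1->0
2 2.3832 0->1
3 3.0040 1->0
final: 0 3.3658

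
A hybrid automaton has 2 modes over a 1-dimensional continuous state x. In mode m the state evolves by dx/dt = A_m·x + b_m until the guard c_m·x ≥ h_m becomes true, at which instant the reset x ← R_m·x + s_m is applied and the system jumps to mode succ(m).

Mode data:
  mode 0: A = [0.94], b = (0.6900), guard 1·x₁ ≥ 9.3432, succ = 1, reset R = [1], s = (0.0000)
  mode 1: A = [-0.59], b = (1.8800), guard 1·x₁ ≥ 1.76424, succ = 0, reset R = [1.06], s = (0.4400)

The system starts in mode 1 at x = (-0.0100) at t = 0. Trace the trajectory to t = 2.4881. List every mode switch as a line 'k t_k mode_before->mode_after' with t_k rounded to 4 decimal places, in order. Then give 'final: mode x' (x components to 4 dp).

1 1.3726 1->0
final: 0 7.9526

Mode 1: guard c·x = 1.7642 hit at Δt = 1.3726 (t = 1.3726), x⁻ = (1.7642) → reset → x⁺ = (2.3101), jump to mode 0
Mode 0: flow for 1.1155 to horizon, guard not reached → x = (7.9526)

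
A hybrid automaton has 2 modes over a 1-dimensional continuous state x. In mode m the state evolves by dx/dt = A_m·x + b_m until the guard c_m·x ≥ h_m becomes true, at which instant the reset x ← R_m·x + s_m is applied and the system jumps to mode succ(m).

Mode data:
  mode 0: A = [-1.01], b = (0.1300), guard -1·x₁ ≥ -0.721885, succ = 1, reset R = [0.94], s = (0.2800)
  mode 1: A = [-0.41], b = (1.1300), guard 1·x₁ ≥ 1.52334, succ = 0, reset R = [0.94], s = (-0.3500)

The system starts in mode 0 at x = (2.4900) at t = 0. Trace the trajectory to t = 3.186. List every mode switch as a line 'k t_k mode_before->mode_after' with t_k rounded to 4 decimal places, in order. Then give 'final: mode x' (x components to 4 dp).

1 1.3678 0->1
2 2.2877 1->0
3 2.7574 0->1
final: 1 1.2483

Mode 0: guard c·x = -0.7219 hit at Δt = 1.3678 (t = 1.3678), x⁻ = (0.7219) → reset → x⁺ = (0.9586), jump to mode 1
Mode 1: guard c·x = 1.5233 hit at Δt = 0.9199 (t = 2.2877), x⁻ = (1.5233) → reset → x⁺ = (1.0819), jump to mode 0
Mode 0: guard c·x = -0.7219 hit at Δt = 0.4697 (t = 2.7574), x⁻ = (0.7219) → reset → x⁺ = (0.9586), jump to mode 1
Mode 1: flow for 0.4286 to horizon, guard not reached → x = (1.2483)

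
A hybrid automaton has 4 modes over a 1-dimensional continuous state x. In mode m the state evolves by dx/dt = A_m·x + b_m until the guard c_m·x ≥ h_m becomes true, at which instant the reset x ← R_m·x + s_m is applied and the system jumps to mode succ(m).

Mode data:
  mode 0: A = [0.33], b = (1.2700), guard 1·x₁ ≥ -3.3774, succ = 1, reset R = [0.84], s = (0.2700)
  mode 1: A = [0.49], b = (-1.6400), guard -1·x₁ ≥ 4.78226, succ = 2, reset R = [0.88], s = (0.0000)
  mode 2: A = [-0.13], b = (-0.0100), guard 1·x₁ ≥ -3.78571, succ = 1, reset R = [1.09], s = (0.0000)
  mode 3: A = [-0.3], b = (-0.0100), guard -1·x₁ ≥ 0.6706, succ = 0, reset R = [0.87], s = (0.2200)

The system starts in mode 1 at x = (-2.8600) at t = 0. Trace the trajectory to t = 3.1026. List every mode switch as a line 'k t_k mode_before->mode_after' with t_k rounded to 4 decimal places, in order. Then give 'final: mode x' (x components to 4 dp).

1 0.5506 1->2
2 1.3808 2->1
3 1.5525 1->2
4 2.3827 2->1
5 2.5544 1->2
final: 2 -3.9242

Mode 1: guard c·x = 4.7823 hit at Δt = 0.5506 (t = 0.5506), x⁻ = (-4.7823) → reset → x⁺ = (-4.2084), jump to mode 2
Mode 2: guard c·x = -3.7857 hit at Δt = 0.8302 (t = 1.3808), x⁻ = (-3.7857) → reset → x⁺ = (-4.1264), jump to mode 1
Mode 1: guard c·x = 4.7823 hit at Δt = 0.1717 (t = 1.5525), x⁻ = (-4.7823) → reset → x⁺ = (-4.2084), jump to mode 2
Mode 2: guard c·x = -3.7857 hit at Δt = 0.8302 (t = 2.3827), x⁻ = (-3.7857) → reset → x⁺ = (-4.1264), jump to mode 1
Mode 1: guard c·x = 4.7823 hit at Δt = 0.1717 (t = 2.5544), x⁻ = (-4.7823) → reset → x⁺ = (-4.2084), jump to mode 2
Mode 2: flow for 0.5482 to horizon, guard not reached → x = (-3.9242)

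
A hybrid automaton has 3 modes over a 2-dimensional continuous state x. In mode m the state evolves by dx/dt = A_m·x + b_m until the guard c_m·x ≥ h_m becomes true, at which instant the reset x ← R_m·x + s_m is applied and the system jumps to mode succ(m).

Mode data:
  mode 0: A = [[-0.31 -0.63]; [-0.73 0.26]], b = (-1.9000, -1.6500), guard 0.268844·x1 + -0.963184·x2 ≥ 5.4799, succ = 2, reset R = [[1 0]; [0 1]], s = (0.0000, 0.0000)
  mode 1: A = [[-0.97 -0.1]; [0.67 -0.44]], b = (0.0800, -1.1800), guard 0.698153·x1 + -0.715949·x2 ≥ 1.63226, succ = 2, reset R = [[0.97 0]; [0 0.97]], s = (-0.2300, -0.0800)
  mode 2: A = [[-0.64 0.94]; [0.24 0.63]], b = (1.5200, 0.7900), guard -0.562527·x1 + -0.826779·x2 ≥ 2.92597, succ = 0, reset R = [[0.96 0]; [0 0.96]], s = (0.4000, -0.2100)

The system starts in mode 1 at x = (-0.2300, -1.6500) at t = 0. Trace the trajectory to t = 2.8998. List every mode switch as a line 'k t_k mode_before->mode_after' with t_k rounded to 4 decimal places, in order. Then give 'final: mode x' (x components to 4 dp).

1 1.4648 1->2
2 2.4889 2->0
final: 0 -0.1046 -4.1383

Mode 1: guard c·x = 1.6323 hit at Δt = 1.4648 (t = 1.4648), x⁻ = (0.1628, -2.1211) → reset → x⁺ = (-0.0721, -2.1375), jump to mode 2
Mode 2: guard c·x = 2.9260 hit at Δt = 1.0241 (t = 2.4889), x⁻ = (-0.7185, -3.0501) → reset → x⁺ = (-0.2898, -3.1381), jump to mode 0
Mode 0: flow for 0.4109 to horizon, guard not reached → x = (-0.1046, -4.1383)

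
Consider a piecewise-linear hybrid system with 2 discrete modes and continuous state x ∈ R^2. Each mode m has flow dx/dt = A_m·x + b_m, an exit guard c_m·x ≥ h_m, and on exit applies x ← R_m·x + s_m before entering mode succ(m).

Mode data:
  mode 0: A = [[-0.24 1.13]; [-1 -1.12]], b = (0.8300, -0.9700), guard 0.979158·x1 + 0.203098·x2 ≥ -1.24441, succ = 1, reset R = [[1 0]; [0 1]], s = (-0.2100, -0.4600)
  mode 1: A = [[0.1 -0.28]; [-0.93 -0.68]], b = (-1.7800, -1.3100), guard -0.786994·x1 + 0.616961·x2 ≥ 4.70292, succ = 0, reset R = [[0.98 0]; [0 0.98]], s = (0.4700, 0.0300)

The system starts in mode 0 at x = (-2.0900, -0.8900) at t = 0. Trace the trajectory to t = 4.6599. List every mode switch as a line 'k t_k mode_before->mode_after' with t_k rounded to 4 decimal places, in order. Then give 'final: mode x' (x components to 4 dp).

Mode 0: guard c·x = -1.2444 hit at Δt = 0.8664 (t = 0.8664), x⁻ = (-1.2826, 0.0566) → reset → x⁺ = (-1.4926, -0.4034), jump to mode 1
Mode 1: guard c·x = 4.7029 hit at Δt = 1.5105 (t = 2.3769), x⁻ = (-4.7834, 1.5210) → reset → x⁺ = (-4.2177, 1.5206), jump to mode 0
Mode 0: guard c·x = -1.2444 hit at Δt = 0.7688 (t = 3.1457), x⁻ = (-1.5860, 1.5192) → reset → x⁺ = (-1.7960, 1.0592), jump to mode 1
Mode 1: guard c·x = 4.7029 hit at Δt = 1.1127 (t = 4.2585), x⁻ = (-4.5203, 1.8567) → reset → x⁺ = (-3.9599, 1.8495), jump to mode 0
Mode 0: flow for 0.4014 to horizon, guard not reached → x = (-2.4496, 1.8804)

1 0.8664 0->1
2 2.3769 1->0
3 3.1457 0->1
4 4.2585 1->0
final: 0 -2.4496 1.8804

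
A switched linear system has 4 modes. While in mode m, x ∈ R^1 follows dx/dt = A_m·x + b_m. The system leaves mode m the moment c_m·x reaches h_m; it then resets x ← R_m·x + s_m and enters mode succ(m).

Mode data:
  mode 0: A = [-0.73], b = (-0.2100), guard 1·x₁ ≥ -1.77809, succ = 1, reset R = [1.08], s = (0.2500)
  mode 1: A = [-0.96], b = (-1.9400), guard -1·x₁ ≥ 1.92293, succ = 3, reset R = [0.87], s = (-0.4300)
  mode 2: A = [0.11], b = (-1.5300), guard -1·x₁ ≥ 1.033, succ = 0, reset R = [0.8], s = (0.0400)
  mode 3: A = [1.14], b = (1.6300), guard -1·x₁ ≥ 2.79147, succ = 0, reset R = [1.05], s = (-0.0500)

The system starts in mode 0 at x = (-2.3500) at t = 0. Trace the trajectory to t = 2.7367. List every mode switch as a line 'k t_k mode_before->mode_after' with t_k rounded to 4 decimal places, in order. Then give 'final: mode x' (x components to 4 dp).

1 0.4449 0->1
2 1.7734 1->3
3 2.3914 3->0
final: 0 -2.3810

Mode 0: guard c·x = -1.7781 hit at Δt = 0.4449 (t = 0.4449), x⁻ = (-1.7781) → reset → x⁺ = (-1.6703), jump to mode 1
Mode 1: guard c·x = 1.9229 hit at Δt = 1.3285 (t = 1.7734), x⁻ = (-1.9229) → reset → x⁺ = (-2.1029), jump to mode 3
Mode 3: guard c·x = 2.7915 hit at Δt = 0.6180 (t = 2.3914), x⁻ = (-2.7915) → reset → x⁺ = (-2.9810), jump to mode 0
Mode 0: flow for 0.3453 to horizon, guard not reached → x = (-2.3810)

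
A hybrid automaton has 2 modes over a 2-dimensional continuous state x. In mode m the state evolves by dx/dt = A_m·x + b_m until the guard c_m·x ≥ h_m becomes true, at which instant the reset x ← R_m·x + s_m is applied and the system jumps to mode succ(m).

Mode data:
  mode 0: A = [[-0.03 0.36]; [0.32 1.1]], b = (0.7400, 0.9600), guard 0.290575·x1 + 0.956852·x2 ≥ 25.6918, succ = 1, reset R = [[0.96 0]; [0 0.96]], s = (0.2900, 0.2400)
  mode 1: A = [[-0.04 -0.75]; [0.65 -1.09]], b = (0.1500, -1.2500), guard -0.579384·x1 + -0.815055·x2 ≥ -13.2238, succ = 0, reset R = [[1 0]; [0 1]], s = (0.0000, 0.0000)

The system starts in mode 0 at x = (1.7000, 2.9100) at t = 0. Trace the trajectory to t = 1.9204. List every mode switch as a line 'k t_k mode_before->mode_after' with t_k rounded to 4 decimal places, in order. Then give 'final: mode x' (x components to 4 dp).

1 1.5487 0->1
final: 1 2.8783 16.3707

Mode 0: guard c·x = 25.6918 hit at Δt = 1.5487 (t = 1.5487), x⁻ = (8.4805, 24.2750) → reset → x⁺ = (8.4313, 23.5440), jump to mode 1
Mode 1: flow for 0.3717 to horizon, guard not reached → x = (2.8783, 16.3707)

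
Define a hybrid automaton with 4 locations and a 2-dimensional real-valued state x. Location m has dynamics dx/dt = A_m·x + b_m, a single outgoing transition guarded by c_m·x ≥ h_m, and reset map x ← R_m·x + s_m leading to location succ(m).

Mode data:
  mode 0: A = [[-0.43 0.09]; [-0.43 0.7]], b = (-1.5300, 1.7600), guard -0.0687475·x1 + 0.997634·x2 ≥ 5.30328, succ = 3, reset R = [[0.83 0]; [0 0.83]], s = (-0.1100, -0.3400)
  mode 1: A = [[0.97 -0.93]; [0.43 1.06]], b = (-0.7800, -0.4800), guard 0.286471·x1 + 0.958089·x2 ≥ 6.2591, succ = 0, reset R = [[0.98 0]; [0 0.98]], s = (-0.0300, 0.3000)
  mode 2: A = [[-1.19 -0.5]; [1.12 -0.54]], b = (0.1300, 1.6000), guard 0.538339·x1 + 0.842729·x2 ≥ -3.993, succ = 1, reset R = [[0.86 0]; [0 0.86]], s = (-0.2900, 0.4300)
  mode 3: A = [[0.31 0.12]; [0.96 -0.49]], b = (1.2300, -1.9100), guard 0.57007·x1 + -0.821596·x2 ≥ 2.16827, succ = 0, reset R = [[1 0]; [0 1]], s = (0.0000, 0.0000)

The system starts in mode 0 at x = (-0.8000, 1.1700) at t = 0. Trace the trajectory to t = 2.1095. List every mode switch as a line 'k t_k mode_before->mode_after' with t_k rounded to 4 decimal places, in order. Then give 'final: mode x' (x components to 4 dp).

1 0.9313 0->3
final: 3 0.1102 0.0557

Mode 0: guard c·x = 5.3033 hit at Δt = 0.9313 (t = 0.9313), x⁻ = (-1.4971, 5.2127) → reset → x⁺ = (-1.3526, 3.9865), jump to mode 3
Mode 3: flow for 1.1782 to horizon, guard not reached → x = (0.1102, 0.0557)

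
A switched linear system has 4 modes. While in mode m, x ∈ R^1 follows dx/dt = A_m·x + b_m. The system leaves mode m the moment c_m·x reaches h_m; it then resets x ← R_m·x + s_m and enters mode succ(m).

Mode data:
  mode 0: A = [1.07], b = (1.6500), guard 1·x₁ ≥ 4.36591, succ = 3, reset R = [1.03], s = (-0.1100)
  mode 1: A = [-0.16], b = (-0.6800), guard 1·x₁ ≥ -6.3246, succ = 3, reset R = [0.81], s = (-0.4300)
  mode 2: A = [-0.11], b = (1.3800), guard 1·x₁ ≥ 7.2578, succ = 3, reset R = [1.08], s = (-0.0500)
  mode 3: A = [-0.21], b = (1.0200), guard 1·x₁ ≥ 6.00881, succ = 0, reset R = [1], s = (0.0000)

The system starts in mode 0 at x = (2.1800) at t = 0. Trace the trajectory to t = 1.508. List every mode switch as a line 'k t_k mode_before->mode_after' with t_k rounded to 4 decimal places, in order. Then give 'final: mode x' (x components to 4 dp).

Mode 0: guard c·x = 4.3659 hit at Δt = 0.4318 (t = 0.4318), x⁻ = (4.3659) → reset → x⁺ = (4.3869), jump to mode 3
Mode 3: flow for 1.0762 to horizon, guard not reached → x = (4.4820)

1 0.4318 0->3
final: 3 4.4820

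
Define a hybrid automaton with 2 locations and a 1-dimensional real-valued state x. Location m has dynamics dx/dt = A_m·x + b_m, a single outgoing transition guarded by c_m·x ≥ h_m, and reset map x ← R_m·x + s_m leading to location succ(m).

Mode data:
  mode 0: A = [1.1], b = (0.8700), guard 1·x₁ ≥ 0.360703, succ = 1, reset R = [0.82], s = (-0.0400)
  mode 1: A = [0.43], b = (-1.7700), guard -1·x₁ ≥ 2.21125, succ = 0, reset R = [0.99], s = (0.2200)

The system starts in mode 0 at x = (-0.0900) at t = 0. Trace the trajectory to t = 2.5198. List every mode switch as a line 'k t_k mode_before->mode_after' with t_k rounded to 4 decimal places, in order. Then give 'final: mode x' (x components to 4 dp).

Mode 0: guard c·x = 0.3607 hit at Δt = 0.4514 (t = 0.4514), x⁻ = (0.3607) → reset → x⁺ = (0.2558), jump to mode 1
Mode 1: guard c·x = 2.2113 hit at Δt = 1.1491 (t = 1.6005), x⁻ = (-2.2112) → reset → x⁺ = (-1.9691), jump to mode 0
Mode 0: flow for 0.9193 to horizon, guard not reached → x = (-4.0298)

1 0.4514 0->1
2 1.6005 1->0
final: 0 -4.0298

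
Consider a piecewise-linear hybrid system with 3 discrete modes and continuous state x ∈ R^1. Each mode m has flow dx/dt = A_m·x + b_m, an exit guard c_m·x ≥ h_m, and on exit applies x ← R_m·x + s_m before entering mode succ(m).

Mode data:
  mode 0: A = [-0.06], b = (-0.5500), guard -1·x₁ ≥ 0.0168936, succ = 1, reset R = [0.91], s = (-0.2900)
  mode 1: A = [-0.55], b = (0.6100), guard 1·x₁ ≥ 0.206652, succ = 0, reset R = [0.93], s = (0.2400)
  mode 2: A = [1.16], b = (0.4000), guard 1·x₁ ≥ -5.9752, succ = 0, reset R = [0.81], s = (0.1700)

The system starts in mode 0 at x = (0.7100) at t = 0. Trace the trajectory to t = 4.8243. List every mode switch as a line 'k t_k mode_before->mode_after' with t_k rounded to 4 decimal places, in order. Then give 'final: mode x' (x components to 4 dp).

Mode 0: guard c·x = 0.0169 hit at Δt = 1.2741 (t = 1.2741), x⁻ = (-0.0169) → reset → x⁺ = (-0.3054), jump to mode 1
Mode 1: guard c·x = 0.2067 hit at Δt = 0.8171 (t = 2.0912), x⁻ = (0.2067) → reset → x⁺ = (0.4322), jump to mode 0
Mode 0: guard c·x = 0.0169 hit at Δt = 0.7986 (t = 2.8898), x⁻ = (-0.0169) → reset → x⁺ = (-0.3054), jump to mode 1
Mode 1: guard c·x = 0.2067 hit at Δt = 0.8171 (t = 3.7069), x⁻ = (0.2067) → reset → x⁺ = (0.4322), jump to mode 0
Mode 0: guard c·x = 0.0169 hit at Δt = 0.7986 (t = 4.5055), x⁻ = (-0.0169) → reset → x⁺ = (-0.3054), jump to mode 1
Mode 1: flow for 0.3188 to horizon, guard not reached → x = (-0.0779)

1 1.2741 0->1
2 2.0912 1->0
3 2.8898 0->1
4 3.7069 1->0
5 4.5055 0->1
final: 1 -0.0779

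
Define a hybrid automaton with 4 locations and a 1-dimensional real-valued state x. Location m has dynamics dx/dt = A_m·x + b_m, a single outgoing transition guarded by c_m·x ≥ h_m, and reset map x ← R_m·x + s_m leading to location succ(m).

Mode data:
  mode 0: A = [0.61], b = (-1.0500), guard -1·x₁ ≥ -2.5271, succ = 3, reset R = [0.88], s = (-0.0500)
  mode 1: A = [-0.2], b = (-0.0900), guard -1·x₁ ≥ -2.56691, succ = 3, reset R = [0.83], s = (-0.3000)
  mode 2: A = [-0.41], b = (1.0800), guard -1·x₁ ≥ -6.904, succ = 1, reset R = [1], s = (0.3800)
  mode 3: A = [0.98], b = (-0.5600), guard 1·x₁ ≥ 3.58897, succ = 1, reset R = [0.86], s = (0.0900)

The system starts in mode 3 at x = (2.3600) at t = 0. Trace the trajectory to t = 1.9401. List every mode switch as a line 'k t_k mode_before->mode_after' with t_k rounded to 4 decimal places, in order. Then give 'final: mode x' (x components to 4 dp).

Mode 3: guard c·x = 3.5890 hit at Δt = 0.5337 (t = 0.5337), x⁻ = (3.5890) → reset → x⁺ = (3.1765), jump to mode 1
Mode 1: guard c·x = -2.5669 hit at Δt = 0.9202 (t = 1.4539), x⁻ = (2.5669) → reset → x⁺ = (1.8305), jump to mode 3
Mode 3: flow for 0.4862 to horizon, guard not reached → x = (2.5991)

1 0.5337 3->1
2 1.4539 1->3
final: 3 2.5991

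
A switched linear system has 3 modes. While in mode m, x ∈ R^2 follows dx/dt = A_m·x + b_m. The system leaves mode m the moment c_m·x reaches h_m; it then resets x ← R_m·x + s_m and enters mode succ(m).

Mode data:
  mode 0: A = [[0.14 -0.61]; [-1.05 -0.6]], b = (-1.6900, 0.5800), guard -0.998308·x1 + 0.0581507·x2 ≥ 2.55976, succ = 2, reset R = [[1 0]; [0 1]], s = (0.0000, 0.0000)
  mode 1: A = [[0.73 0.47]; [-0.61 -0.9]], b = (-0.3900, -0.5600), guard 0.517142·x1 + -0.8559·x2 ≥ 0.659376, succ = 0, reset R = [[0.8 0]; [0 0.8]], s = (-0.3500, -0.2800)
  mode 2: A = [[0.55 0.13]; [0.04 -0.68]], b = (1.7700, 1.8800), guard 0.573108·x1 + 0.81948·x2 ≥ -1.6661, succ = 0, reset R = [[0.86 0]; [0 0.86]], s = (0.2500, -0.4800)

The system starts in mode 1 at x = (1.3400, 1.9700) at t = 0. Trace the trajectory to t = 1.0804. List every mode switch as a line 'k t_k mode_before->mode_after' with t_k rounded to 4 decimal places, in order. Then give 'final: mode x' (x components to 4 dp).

Mode 1: guard c·x = 0.6594 hit at Δt = 0.5406 (t = 0.5406), x⁻ = (2.1193, 0.5101) → reset → x⁺ = (1.3455, 0.1281), jump to mode 0
Mode 0: flow for 0.5398 to horizon, guard not reached → x = (0.5098, -0.0780)

1 0.5406 1->0
final: 0 0.5098 -0.0780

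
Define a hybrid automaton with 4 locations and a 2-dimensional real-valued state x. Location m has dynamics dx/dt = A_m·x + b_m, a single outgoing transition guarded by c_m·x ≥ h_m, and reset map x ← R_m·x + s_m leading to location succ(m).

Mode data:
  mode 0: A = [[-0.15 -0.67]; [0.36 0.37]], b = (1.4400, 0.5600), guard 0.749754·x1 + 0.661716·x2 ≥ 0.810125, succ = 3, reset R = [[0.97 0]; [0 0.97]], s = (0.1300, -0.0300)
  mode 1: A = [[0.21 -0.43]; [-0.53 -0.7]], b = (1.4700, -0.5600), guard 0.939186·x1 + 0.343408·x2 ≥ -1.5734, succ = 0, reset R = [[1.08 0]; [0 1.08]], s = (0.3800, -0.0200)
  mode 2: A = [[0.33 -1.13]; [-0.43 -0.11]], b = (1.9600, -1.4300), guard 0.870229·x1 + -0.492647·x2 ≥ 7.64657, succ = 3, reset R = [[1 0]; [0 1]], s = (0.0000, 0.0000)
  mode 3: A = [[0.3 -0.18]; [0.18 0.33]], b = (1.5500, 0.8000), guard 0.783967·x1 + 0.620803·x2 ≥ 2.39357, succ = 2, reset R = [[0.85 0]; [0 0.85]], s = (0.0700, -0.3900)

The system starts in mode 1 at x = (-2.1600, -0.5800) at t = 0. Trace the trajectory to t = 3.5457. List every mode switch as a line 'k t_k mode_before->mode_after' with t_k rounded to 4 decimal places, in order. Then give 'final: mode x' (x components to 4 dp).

1 0.4626 1->0
2 1.8424 0->3
3 2.5067 3->2
final: 2 6.0395 -2.3864

Mode 1: guard c·x = -1.5734 hit at Δt = 0.4626 (t = 0.4626), x⁻ = (-1.5830, -0.2523) → reset → x⁺ = (-1.3297, -0.2925), jump to mode 0
Mode 0: guard c·x = 0.8101 hit at Δt = 1.3798 (t = 1.8424), x⁻ = (0.7808, 0.3396) → reset → x⁺ = (0.8874, 0.2994), jump to mode 3
Mode 3: guard c·x = 2.3936 hit at Δt = 0.6643 (t = 2.5067), x⁻ = (2.1313, 1.1641) → reset → x⁺ = (1.8816, 0.5995), jump to mode 2
Mode 2: flow for 1.0390 to horizon, guard not reached → x = (6.0395, -2.3864)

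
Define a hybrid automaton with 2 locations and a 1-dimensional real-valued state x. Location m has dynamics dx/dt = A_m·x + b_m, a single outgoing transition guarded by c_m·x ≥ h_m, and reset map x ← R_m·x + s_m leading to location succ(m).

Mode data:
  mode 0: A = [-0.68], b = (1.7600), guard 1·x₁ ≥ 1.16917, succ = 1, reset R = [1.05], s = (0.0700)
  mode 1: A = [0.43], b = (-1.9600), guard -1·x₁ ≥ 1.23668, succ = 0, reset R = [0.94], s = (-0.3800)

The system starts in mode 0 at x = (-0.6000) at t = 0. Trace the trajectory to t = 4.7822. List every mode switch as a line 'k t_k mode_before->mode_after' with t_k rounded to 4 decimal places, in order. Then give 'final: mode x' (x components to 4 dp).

Mode 0: guard c·x = 1.1692 hit at Δt = 1.1904 (t = 1.1904), x⁻ = (1.1692) → reset → x⁺ = (1.2976), jump to mode 1
Mode 1: guard c·x = 1.2367 hit at Δt = 1.3374 (t = 2.5278), x⁻ = (-1.2367) → reset → x⁺ = (-1.5425), jump to mode 0
Mode 0: guard c·x = 1.1692 hit at Δt = 1.5713 (t = 4.0990), x⁻ = (1.1692) → reset → x⁺ = (1.2976), jump to mode 1
Mode 1: flow for 0.6832 to horizon, guard not reached → x = (0.1843)

1 1.1904 0->1
2 2.5278 1->0
3 4.0990 0->1
final: 1 0.1843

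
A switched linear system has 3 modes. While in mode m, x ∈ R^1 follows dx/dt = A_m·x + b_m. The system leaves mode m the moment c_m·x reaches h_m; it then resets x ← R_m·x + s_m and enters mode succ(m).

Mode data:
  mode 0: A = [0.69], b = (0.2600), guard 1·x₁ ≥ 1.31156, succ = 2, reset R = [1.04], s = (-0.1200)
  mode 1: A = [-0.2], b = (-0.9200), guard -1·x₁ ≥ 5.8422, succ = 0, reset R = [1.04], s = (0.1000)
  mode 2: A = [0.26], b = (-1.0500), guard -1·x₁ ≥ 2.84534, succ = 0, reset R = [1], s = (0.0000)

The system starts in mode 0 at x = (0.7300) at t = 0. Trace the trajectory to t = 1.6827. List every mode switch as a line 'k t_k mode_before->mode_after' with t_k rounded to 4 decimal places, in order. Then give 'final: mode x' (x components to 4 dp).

1 0.6120 0->2
final: 2 0.3470

Mode 0: guard c·x = 1.3116 hit at Δt = 0.6120 (t = 0.6120), x⁻ = (1.3116) → reset → x⁺ = (1.2440), jump to mode 2
Mode 2: flow for 1.0707 to horizon, guard not reached → x = (0.3470)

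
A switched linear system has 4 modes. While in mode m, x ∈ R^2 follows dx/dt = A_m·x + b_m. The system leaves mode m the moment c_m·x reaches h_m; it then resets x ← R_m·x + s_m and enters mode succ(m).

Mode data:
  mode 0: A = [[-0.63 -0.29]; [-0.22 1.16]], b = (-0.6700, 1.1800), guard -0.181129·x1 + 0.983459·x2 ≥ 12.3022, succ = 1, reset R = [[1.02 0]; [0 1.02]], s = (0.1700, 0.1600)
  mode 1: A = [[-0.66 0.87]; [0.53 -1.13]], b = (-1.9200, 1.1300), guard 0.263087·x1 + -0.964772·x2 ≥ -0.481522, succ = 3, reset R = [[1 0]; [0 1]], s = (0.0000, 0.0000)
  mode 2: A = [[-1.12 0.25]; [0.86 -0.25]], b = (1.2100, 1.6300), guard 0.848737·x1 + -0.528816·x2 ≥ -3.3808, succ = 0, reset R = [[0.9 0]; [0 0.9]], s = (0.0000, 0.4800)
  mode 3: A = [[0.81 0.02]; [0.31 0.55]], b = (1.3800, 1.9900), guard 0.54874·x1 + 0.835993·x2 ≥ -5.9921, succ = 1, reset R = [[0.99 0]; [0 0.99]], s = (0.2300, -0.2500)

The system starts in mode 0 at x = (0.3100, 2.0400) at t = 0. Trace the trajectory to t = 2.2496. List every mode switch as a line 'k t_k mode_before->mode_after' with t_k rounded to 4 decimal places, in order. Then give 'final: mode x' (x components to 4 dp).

1 1.2386 0->1
final: 1 2.4568 5.1228

Mode 0: guard c·x = 12.3022 hit at Δt = 1.2386 (t = 1.2386), x⁻ = (-2.0565, 12.1304) → reset → x⁺ = (-1.9276, 12.5330), jump to mode 1
Mode 1: flow for 1.0110 to horizon, guard not reached → x = (2.4568, 5.1228)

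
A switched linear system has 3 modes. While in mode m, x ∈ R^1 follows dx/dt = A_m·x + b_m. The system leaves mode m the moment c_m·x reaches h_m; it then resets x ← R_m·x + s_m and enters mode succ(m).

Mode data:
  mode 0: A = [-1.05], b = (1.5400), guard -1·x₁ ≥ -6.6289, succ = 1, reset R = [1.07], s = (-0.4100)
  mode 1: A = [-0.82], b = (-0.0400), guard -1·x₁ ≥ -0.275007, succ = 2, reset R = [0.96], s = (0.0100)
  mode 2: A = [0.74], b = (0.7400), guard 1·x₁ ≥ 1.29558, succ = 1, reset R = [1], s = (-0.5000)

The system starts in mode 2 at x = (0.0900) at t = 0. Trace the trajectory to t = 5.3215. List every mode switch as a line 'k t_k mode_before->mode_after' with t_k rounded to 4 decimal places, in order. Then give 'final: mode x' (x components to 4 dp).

1 1.0065 2->1
2 2.1754 1->2
3 2.9711 2->1
4 4.1400 1->2
5 4.9357 2->1
final: 1 0.5666

Mode 2: guard c·x = 1.2956 hit at Δt = 1.0065 (t = 1.0065), x⁻ = (1.2956) → reset → x⁺ = (0.7956), jump to mode 1
Mode 1: guard c·x = -0.2750 hit at Δt = 1.1689 (t = 2.1754), x⁻ = (0.2750) → reset → x⁺ = (0.2740), jump to mode 2
Mode 2: guard c·x = 1.2956 hit at Δt = 0.7957 (t = 2.9711), x⁻ = (1.2956) → reset → x⁺ = (0.7956), jump to mode 1
Mode 1: guard c·x = -0.2750 hit at Δt = 1.1689 (t = 4.1400), x⁻ = (0.2750) → reset → x⁺ = (0.2740), jump to mode 2
Mode 2: guard c·x = 1.2956 hit at Δt = 0.7957 (t = 4.9357), x⁻ = (1.2956) → reset → x⁺ = (0.7956), jump to mode 1
Mode 1: flow for 0.3858 to horizon, guard not reached → x = (0.5666)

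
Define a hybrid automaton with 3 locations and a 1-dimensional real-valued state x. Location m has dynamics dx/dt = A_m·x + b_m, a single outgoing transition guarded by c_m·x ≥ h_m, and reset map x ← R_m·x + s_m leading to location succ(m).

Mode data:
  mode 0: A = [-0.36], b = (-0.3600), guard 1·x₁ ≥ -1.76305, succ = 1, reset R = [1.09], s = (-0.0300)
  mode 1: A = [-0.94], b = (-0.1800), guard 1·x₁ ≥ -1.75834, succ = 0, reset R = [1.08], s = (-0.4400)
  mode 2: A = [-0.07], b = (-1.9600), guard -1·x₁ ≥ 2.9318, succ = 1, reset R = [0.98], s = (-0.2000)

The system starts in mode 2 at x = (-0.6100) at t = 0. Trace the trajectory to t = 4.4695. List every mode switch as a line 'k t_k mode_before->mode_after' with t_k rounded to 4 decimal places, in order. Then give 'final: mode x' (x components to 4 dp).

Mode 2: guard c·x = 2.9318 hit at Δt = 1.2654 (t = 1.2654), x⁻ = (-2.9318) → reset → x⁺ = (-3.0732), jump to mode 1
Mode 1: guard c·x = -1.7583 hit at Δt = 0.6482 (t = 1.9136), x⁻ = (-1.7583) → reset → x⁺ = (-2.3390), jump to mode 0
Mode 0: guard c·x = -1.7631 hit at Δt = 1.5621 (t = 3.4757), x⁻ = (-1.7631) → reset → x⁺ = (-1.9517), jump to mode 1
Mode 1: guard c·x = -1.7583 hit at Δt = 0.1238 (t = 3.5995), x⁻ = (-1.7583) → reset → x⁺ = (-2.3390), jump to mode 0
Mode 0: flow for 0.8700 to horizon, guard not reached → x = (-1.9790)

1 1.2654 2->1
2 1.9136 1->0
3 3.4757 0->1
4 3.5995 1->0
final: 0 -1.9790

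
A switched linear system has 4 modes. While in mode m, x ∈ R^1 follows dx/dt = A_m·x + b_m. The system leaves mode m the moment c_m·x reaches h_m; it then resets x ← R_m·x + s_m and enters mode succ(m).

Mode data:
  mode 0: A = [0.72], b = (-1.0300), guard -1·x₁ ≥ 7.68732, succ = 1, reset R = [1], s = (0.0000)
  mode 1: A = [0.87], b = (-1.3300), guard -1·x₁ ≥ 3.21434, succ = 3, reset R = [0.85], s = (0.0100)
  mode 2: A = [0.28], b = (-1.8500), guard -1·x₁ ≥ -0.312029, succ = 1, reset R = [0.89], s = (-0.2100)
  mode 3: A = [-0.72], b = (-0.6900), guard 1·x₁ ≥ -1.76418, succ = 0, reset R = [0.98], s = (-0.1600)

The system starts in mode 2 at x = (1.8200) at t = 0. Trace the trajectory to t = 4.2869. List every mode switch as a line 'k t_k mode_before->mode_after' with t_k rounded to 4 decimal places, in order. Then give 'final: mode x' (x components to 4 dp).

Mode 2: guard c·x = -0.3120 hit at Δt = 0.9780 (t = 0.9780), x⁻ = (0.3120) → reset → x⁺ = (0.0677), jump to mode 1
Mode 1: guard c·x = 3.2143 hit at Δt = 1.3535 (t = 2.3315), x⁻ = (-3.2143) → reset → x⁺ = (-2.7222), jump to mode 3
Mode 3: guard c·x = -1.7642 hit at Δt = 1.0880 (t = 3.4195), x⁻ = (-1.7642) → reset → x⁺ = (-1.8889), jump to mode 0
Mode 0: flow for 0.8674 to horizon, guard not reached → x = (-4.7681)

1 0.9780 2->1
2 2.3315 1->3
3 3.4195 3->0
final: 0 -4.7681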